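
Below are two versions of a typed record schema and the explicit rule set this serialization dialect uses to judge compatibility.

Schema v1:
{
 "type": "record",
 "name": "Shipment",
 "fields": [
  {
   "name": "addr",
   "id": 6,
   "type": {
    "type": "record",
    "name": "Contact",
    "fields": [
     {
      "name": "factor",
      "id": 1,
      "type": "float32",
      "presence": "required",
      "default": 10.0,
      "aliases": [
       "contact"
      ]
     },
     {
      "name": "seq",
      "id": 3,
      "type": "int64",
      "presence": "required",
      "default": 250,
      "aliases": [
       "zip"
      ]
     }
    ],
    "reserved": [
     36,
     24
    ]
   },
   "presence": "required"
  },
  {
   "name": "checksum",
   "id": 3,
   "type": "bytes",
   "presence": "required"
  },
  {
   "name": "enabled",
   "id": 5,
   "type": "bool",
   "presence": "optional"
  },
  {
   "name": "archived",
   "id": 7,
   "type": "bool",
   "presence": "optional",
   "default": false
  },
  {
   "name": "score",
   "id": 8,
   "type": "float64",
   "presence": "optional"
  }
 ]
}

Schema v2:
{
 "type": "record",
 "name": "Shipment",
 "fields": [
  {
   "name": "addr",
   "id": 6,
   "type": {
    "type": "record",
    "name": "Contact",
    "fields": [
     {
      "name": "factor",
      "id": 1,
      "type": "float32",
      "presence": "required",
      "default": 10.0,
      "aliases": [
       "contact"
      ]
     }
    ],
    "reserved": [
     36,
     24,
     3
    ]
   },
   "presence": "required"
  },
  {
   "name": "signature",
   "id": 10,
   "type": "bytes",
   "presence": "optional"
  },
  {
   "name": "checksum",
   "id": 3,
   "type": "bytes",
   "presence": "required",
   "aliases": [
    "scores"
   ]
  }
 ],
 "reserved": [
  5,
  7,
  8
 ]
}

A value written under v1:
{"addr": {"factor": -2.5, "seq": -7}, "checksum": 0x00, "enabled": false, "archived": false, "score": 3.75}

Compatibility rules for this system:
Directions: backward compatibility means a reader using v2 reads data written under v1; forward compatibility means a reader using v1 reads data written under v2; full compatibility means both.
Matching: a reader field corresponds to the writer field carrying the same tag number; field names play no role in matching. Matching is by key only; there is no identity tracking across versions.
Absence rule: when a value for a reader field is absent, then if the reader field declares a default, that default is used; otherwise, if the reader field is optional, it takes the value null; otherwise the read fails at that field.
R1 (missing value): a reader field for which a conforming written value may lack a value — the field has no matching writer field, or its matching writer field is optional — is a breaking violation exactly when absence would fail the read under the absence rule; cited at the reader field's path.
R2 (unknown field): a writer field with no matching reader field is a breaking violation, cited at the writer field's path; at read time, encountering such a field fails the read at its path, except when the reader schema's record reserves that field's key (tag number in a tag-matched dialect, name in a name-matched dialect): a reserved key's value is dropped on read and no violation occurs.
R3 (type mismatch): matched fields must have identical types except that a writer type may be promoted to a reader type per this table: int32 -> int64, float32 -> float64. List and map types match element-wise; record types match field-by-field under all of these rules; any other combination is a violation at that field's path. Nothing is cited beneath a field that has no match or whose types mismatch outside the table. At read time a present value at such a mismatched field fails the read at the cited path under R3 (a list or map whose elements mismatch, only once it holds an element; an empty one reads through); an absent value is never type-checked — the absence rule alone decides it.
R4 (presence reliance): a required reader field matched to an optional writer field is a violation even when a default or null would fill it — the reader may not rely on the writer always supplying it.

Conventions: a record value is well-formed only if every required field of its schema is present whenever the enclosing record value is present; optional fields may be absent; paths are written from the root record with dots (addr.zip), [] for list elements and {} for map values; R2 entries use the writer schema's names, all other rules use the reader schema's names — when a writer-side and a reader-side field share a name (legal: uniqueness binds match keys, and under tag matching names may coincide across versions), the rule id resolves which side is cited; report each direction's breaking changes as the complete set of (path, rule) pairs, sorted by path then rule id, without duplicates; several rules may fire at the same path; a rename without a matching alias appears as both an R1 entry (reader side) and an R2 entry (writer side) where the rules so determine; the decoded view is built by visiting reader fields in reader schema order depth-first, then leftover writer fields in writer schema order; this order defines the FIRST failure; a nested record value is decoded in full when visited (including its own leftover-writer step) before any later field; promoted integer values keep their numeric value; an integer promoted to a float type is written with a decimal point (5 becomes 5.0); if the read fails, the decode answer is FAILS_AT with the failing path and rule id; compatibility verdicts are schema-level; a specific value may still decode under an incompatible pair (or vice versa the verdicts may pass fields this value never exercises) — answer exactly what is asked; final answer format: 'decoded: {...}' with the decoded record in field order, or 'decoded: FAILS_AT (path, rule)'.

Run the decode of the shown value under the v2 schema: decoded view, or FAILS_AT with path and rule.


decoded: {"addr": {"factor": -2.5}, "signature": null, "checksum": 0x00}

the writer's type comes first in each Shipment pair
decoding the Shipment value with the v2 reader:
  addr.factor := -2.5
  writer addr.seq: reserved -> dropped
  signature := null (not supplied -> null)
  checksum := 0x00
  writer enabled: reserved -> dropped
  writer archived: reserved -> dropped
  writer score: reserved -> dropped
  => decoded: {"addr": {"factor": -2.5}, "signature": null, "checksum": 0x00}


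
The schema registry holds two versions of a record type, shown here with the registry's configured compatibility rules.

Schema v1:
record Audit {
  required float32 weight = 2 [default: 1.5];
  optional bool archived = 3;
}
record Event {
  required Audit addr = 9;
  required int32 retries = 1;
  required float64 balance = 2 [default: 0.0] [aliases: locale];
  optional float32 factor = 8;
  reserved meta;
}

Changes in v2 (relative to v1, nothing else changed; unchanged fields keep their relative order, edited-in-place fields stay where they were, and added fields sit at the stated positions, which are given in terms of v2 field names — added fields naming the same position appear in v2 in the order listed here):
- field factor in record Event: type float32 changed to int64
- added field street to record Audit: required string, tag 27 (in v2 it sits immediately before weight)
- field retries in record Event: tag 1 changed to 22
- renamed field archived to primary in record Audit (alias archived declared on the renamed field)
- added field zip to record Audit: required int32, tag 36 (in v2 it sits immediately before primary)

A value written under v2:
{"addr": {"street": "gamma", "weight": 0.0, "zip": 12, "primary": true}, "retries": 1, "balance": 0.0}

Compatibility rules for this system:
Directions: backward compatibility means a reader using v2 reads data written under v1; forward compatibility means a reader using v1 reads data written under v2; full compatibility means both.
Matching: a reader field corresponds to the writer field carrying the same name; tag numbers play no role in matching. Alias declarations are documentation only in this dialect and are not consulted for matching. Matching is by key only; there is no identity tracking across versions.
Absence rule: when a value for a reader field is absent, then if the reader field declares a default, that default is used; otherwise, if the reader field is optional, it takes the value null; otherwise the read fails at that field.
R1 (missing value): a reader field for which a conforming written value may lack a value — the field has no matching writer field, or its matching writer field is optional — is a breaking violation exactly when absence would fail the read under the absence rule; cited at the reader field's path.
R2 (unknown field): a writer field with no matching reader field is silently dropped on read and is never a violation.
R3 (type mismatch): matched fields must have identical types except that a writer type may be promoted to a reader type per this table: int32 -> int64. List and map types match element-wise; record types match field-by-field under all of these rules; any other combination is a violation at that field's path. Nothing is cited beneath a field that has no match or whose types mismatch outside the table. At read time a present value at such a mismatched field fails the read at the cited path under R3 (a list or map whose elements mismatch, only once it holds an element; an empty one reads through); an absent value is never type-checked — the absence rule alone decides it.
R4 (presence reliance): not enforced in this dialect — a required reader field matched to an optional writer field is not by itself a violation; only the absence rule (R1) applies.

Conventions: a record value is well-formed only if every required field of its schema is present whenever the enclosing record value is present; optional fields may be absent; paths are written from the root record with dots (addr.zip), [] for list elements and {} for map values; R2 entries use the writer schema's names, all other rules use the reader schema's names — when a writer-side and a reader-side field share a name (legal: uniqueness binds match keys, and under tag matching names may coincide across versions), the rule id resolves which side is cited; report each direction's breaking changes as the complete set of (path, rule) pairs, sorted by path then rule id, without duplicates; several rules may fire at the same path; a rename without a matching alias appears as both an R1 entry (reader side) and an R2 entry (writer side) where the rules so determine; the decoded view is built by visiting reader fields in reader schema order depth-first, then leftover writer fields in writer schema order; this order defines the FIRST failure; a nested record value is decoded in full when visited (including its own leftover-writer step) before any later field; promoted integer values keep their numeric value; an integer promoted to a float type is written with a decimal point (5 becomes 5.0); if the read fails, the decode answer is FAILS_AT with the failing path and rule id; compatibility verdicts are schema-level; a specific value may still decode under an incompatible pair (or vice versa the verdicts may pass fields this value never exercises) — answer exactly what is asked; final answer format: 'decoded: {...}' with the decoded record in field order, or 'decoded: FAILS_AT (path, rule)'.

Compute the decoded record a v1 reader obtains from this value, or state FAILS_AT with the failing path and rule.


arrows below run writer -> reader for Event
migrating the Event value to v1:
  addr.weight := 0.0
  addr.archived := null (absent, optional -> null)
  writer addr.street: unknown -> dropped
  writer addr.zip: unknown -> dropped
  writer addr.primary: unknown -> dropped
  retries := 1
  balance := 0.0
  factor := null (absent, optional -> null)
  => decoded: {"addr": {"weight": 0.0, "archived": null}, "retries": 1, "balance": 0.0, "factor": null}
the rest of the Event diff is inert for this question:
  field factor in record Event: type float32 changed to int64 -> a verdict-level change on Event — the shown value reads the same
  added field zip to record Audit: required int32, tag 36 (in v2 it sits immediately before primary) -> a verdict-level change on Event — the shown value reads the same
  field retries in record Event: tag 1 changed to 22 -> fires no rule on Event under this dialect and leaves the result unchanged
  added field street to record Audit: required string, tag 27 (in v2 it sits immediately before weight) -> a verdict-level change on Event — the shown value reads the same

decoded: {"addr": {"weight": 0.0, "archived": null}, "retries": 1, "balance": 0.0, "factor": null}


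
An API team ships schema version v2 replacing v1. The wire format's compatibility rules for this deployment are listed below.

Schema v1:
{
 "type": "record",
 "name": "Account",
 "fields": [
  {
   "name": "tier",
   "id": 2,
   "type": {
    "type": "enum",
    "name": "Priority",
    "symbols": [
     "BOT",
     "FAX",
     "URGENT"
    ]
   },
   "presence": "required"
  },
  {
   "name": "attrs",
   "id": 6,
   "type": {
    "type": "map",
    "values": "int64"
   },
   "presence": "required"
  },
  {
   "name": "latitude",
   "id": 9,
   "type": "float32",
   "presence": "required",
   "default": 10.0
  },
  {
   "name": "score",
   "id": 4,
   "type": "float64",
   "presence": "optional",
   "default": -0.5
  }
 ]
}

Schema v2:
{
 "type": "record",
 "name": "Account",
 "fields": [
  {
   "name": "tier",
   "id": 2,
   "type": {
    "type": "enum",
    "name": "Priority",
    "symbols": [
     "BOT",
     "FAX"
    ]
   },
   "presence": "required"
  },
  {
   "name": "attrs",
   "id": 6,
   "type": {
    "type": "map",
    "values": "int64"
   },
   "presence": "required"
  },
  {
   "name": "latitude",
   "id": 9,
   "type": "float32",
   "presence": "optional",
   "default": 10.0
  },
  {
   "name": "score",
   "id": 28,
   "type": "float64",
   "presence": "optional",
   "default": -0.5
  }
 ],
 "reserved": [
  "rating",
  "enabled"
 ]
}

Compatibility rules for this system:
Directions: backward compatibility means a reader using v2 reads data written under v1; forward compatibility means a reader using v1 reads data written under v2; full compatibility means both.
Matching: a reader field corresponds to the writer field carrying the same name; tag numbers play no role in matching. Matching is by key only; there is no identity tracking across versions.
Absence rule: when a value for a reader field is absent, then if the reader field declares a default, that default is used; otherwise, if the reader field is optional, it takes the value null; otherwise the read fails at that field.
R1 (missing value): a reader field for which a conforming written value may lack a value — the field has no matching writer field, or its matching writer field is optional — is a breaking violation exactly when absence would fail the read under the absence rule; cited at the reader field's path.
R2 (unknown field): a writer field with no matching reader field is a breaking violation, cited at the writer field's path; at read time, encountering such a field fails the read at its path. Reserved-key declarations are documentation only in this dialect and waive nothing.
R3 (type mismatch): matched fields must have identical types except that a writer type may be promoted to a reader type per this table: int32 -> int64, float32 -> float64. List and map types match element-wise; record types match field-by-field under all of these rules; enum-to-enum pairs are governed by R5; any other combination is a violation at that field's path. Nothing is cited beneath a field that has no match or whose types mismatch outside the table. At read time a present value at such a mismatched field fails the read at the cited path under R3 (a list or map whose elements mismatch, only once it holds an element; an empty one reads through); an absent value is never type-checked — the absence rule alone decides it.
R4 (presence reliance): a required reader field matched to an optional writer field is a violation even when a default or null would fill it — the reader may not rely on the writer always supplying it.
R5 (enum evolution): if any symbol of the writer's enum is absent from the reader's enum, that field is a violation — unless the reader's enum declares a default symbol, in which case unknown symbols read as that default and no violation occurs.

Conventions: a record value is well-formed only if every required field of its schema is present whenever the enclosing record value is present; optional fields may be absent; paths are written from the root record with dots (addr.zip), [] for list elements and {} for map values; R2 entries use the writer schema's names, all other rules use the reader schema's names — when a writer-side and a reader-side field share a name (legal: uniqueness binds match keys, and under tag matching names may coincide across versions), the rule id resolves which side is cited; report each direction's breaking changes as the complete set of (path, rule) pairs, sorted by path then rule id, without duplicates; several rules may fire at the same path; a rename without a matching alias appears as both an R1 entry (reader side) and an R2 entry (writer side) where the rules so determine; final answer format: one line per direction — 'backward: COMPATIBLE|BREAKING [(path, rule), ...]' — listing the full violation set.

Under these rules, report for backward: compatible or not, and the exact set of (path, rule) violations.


arrows below run writer -> reader for Account
backward on Account — v2 reading data written by v1:
  Priority -> Priority, writer required: tier aligns to tier
  map<string, int64> -> map<string, int64>, writer required: attrs aligns to attrs
  float32 -> float32, writer required: latitude aligns to latitude
  float64 -> float64, writer optional: score aligns to score
  R5 fires at tier
  => backward verdict for Account: BREAKING, 1 violation(s)
the rest of the Account diff is inert for this question:
  field score in record Account: tag 4 changed to 28 -> fires no rule on Account, leaving the asked answer as it is
  field latitude in record Account: required changed to optional -> affects forward compatibility only, which is not asked

backward: BREAKING [(tier, R5)]


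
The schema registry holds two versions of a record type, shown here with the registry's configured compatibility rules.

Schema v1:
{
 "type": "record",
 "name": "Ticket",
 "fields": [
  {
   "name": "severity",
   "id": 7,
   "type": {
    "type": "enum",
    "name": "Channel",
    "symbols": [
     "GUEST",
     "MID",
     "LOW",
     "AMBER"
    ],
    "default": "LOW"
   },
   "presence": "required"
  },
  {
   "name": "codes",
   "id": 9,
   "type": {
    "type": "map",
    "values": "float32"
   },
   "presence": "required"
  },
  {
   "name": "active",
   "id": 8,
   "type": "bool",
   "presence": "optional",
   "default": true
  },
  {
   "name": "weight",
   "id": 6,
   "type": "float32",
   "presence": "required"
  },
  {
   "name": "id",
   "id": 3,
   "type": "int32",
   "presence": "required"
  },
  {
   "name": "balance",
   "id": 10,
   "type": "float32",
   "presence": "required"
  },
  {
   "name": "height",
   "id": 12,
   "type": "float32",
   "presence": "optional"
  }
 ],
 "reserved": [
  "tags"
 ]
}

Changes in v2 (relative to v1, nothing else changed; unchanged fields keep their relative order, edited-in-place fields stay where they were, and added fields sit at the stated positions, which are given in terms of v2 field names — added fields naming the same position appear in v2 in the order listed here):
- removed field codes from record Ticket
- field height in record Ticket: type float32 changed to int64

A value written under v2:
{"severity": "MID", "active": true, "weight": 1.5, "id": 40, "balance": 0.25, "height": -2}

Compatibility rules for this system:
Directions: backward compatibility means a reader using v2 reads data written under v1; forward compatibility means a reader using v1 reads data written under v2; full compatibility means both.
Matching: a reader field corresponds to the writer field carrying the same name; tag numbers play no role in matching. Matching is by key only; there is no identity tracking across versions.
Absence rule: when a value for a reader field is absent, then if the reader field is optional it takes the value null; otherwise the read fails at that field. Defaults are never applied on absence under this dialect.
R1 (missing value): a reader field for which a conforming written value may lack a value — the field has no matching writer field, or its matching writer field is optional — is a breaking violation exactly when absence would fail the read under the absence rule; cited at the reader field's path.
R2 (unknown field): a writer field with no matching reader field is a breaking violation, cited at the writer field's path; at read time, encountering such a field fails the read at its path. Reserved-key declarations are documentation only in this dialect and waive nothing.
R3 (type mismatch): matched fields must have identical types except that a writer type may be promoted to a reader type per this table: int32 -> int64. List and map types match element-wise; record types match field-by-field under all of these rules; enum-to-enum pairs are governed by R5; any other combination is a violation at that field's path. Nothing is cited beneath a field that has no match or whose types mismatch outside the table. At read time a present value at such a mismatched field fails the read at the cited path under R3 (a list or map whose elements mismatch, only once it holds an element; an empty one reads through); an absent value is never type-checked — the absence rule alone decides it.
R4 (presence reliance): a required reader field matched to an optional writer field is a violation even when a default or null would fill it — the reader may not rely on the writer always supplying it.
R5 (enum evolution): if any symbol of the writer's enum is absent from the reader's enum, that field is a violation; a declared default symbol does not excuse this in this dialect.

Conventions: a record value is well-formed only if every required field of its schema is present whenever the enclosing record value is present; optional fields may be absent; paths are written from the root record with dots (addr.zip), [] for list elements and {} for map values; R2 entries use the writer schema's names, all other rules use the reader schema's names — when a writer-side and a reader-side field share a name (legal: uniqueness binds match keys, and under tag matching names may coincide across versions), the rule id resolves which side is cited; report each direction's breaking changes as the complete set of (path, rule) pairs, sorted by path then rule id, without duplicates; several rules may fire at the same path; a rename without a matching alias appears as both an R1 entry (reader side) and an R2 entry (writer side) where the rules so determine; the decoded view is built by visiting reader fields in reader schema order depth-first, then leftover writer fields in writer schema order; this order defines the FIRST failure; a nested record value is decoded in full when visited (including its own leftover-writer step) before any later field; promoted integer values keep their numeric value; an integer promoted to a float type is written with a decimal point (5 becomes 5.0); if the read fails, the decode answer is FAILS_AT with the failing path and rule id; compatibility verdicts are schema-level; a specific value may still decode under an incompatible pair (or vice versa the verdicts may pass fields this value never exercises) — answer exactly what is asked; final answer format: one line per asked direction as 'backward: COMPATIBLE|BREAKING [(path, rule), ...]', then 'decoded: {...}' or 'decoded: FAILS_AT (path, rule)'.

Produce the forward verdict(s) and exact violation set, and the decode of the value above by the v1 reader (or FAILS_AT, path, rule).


forward: BREAKING [(codes, R1), (height, R3)]; decoded: FAILS_AT (codes, R1)

each type pair in Ticket: writer, then reader
checking forward for Ticket: reader v1 against writer v2:
  severity: Channel -> Channel, writer required; from severity
  codes: no writer match
  active: bool -> bool, writer optional; from active
  weight: float32 -> float32, writer required; from weight
  id: int32 -> int32, writer required; from id
  balance: float32 -> float32, writer required; from balance
  height: int64 -> float32, writer optional; from height
  R1 fires at codes
  R3 fires at height
  forward on Ticket therefore BREAKING (2)
decoding the Ticket value with the v1 reader:
  severity := "MID"
  read fails at codes under R1 (no fill)
  => FAILS_AT (codes, R1)


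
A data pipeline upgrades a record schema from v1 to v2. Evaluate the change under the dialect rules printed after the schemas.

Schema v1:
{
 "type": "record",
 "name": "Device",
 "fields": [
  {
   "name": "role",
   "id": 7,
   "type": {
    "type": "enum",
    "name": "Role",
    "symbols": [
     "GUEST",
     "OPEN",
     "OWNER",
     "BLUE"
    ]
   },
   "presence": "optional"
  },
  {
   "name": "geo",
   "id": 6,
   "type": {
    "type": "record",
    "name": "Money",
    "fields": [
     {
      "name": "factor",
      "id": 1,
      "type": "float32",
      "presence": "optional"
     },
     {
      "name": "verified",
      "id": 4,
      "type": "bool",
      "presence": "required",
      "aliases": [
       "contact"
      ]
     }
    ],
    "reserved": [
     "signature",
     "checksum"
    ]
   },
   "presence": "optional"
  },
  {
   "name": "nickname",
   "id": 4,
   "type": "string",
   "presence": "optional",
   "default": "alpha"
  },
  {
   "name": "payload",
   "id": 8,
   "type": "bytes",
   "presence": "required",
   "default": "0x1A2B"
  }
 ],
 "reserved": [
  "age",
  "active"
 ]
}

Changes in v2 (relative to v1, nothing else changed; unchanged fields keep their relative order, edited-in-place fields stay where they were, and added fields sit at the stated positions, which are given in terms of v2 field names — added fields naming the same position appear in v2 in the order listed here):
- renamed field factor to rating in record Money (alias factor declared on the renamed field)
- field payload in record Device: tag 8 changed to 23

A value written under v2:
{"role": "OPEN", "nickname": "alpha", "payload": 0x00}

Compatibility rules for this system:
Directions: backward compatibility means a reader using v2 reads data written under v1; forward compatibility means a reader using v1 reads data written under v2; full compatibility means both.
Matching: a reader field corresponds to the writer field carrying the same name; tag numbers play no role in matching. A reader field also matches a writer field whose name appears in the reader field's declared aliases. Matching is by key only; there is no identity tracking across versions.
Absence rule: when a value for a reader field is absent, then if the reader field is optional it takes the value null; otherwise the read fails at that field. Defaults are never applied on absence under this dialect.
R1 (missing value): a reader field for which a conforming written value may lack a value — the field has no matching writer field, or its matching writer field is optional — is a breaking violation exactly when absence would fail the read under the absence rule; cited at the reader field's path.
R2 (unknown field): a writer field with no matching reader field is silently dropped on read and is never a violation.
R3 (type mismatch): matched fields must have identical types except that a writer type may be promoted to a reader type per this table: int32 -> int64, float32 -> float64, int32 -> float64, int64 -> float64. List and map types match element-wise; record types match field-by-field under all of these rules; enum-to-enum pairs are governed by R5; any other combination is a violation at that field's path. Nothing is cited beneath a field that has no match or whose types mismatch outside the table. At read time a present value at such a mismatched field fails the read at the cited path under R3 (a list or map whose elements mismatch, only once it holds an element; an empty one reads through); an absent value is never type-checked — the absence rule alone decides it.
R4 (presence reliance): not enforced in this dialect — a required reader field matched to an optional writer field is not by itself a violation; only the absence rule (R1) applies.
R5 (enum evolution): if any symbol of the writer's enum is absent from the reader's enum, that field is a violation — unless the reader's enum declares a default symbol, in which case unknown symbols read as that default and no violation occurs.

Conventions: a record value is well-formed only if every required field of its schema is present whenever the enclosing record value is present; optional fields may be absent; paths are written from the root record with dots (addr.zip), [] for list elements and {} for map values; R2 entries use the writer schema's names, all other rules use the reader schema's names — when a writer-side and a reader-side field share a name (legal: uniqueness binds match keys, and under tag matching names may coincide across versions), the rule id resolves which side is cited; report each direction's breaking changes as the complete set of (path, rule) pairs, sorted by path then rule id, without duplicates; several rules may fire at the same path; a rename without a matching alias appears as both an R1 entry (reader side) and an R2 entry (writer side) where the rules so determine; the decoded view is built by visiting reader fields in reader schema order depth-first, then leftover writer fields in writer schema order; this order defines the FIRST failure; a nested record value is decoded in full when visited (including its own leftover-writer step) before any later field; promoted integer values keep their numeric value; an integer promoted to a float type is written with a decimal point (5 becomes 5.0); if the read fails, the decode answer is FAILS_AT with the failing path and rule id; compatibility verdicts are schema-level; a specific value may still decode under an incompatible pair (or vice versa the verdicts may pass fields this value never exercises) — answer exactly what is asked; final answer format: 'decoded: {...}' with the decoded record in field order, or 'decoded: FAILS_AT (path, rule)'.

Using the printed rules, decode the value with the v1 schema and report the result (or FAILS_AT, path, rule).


each type pair in Device: writer, then reader
migrating the Device value to v1:
  role := "OPEN"
  geo := null (not supplied -> null)
  nickname := "alpha"
  payload := 0x00
  => decoded: {"role": "OPEN", "geo": null, "nickname": "alpha", "payload": 0x00}
the other Device changes do not affect what is asked:
  renamed field factor to rating in record Money (alias factor declared on the renamed field) -> fires no rule on Device under this dialect and leaves the result unchanged
  field payload in record Device: tag 8 changed to 23 -> fires no rule on Device under this dialect and leaves the result unchanged

decoded: {"role": "OPEN", "geo": null, "nickname": "alpha", "payload": 0x00}


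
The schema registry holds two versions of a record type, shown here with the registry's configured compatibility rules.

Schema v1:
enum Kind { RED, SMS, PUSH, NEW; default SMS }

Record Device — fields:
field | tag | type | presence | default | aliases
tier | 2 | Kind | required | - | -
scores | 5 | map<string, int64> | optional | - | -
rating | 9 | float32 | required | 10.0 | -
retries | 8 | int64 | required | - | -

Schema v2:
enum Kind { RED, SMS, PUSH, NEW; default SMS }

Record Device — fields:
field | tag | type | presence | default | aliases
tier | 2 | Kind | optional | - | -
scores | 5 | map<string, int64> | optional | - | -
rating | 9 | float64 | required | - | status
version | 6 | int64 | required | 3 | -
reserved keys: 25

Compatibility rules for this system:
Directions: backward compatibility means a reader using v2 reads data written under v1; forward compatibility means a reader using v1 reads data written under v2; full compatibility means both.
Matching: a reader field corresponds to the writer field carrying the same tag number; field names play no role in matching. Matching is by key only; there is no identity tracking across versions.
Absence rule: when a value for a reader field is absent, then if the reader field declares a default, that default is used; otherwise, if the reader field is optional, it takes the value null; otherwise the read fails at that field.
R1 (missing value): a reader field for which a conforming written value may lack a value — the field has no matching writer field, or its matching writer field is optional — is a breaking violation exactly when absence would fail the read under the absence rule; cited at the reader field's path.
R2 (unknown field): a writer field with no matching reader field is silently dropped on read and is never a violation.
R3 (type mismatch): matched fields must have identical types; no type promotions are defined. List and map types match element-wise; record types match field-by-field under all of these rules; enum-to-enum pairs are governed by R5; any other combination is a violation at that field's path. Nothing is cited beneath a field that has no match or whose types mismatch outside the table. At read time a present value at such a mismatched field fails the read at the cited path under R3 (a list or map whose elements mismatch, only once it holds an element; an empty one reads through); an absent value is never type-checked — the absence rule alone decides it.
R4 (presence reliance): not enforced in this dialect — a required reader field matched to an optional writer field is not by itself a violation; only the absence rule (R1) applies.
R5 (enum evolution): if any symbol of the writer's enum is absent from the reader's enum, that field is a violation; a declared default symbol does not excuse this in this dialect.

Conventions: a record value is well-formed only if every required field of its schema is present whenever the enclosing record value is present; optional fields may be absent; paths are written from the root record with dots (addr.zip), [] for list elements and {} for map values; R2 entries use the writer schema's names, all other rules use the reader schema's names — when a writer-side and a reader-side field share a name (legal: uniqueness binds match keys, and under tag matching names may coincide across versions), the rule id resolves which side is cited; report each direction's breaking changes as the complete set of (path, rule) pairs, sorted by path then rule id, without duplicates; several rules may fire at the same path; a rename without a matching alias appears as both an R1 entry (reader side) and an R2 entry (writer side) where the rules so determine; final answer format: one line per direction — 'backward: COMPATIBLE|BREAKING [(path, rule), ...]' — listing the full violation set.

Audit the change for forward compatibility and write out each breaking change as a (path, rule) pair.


forward: BREAKING [(rating, R3), (retries, R1), (tier, R1)]

each type pair in Device: writer, then reader
checking forward for Device: reader v1 against writer v2:
  tier: Kind -> Kind, writer optional; from tier
  scores: map<string, int64> -> map<string, int64>, writer optional; from scores
  rating: float64 -> float32, writer required; from rating
  no writer field matches reader retries
  writer version: unknown to reader
  rule R3 violated at rating
  rule R1 violated at retries
  rule R1 violated at tier
  => 3 violation(s): forward is BREAKING for Device
ruling out the remaining Device differences:
  added field version to record Device: required int64, tag 6, default 3 (in v2 it sits last) -> no rule fires on it in Device's dialect; the asked verdict holds


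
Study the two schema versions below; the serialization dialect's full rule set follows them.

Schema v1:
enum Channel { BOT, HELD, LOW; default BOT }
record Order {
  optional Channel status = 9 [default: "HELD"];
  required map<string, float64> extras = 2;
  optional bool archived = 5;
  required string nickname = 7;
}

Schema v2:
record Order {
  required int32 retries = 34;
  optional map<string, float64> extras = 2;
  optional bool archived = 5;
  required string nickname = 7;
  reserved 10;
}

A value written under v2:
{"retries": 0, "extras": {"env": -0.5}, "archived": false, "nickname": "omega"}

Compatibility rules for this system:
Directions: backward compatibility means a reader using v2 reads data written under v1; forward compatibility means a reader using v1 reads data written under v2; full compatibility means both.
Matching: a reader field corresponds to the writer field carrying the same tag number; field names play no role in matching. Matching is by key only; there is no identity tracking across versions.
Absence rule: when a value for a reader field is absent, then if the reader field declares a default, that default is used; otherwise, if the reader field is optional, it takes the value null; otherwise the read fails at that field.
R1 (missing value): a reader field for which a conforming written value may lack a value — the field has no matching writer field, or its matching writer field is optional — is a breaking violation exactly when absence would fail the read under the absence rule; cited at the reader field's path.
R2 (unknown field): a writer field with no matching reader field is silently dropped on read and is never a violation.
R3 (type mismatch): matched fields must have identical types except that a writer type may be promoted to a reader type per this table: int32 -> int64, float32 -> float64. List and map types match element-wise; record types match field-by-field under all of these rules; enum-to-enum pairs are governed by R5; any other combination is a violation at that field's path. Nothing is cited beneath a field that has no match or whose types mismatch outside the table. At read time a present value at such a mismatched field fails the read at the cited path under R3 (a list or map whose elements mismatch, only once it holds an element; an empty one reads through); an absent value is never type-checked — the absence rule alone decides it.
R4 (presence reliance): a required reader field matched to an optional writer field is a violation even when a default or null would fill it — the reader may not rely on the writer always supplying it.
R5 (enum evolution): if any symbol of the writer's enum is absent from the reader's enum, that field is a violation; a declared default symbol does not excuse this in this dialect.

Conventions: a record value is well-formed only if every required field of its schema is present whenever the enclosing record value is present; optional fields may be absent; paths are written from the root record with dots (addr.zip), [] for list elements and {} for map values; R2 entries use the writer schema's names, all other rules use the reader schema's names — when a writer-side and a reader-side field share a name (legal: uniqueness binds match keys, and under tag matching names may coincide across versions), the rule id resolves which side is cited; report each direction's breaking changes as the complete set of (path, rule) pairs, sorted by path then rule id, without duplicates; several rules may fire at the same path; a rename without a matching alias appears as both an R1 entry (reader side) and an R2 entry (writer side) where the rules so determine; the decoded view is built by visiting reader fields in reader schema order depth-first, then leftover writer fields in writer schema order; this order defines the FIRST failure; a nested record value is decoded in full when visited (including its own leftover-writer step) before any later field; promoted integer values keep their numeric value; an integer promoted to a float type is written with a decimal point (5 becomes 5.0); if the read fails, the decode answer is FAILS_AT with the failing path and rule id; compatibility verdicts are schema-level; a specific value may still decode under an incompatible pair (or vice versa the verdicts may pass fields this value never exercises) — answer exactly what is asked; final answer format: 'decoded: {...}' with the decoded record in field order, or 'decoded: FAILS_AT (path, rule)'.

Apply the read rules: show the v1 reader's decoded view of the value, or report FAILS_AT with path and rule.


in Order below, arrows point writer -> reader
decode walk for Order under reader schema v1:
  status := "HELD" (no value, default fills)
  extras := {"env": -0.5}
  archived := false
  nickname := "omega"
  writer retries: unmatched, discarded
  => decoded: {"status": "HELD", "extras": {"env": -0.5}, "archived": false, "nickname": "omega"}
remaining Order differences; none change what is asked:
  added field retries to record Order: required int32, tag 34 (in v2 it sits immediately before extras) -> matters for Order compatibility verdicts, not for this value's decode
  removed field status from record Order -> inert under this dialect — no rule fires on Order and the result does not move
  field extras in record Order: required changed to optional -> matters for Order compatibility verdicts, not for this value's decode

decoded: {"status": "HELD", "extras": {"env": -0.5}, "archived": false, "nickname": "omega"}
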